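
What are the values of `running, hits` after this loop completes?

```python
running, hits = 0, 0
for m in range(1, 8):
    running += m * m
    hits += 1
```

Sum of squares and count
`running, hits` takes the values: (0, 0) → (1, 0) → (1, 1) → (5, 1) → (5, 2) → (14, 2) → (14, 3) → (30, 3) → (30, 4) → (55, 4) → (55, 5) → (91, 5) → (91, 6) → (140, 6) → (140, 7)

Answer: 140, 7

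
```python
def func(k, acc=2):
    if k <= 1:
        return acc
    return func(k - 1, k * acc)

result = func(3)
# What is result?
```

Accumulator trace (n, acc): (3, 2) -> (2, 6) -> (1, 12) -> return 12

Answer: 12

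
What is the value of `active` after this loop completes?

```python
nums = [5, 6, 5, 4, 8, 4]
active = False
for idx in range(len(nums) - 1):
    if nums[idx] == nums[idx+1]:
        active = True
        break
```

Check consecutive duplicates in [5, 6, 5, 4, 8, 4]
`active` takes the values: False

Answer: False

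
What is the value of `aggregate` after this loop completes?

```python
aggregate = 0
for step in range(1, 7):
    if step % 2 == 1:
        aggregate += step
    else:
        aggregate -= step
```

Add odd, subtract even
`aggregate` takes the values: 0 → 1 → -1 → 2 → -2 → 3 → -3

Answer: -3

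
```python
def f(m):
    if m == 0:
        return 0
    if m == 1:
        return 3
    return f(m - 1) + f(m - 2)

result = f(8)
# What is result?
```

Build up from base cases: f(0)=0, f(1)=3, f(2)=3, f(3)=6, f(4)=9, f(5)=15, f(6)=24, ..., f(8)=63

Answer: 63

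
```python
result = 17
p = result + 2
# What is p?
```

Trace:
`result = 17` → result = 17
`p = result + 2` → p = 19
So p = 19

Answer: 19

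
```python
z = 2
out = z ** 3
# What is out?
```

Trace:
`z = 2` → z = 2
`out = z ** 3` → out = 8
So out = 8

Answer: 8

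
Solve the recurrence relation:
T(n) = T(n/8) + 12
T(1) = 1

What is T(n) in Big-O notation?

Each step divides n by 8 and adds 12. After log_8(n) steps we reach T(1)=1. So T(n) = 12·log_8(n) + 1 = O(log n).

Answer: O(log n)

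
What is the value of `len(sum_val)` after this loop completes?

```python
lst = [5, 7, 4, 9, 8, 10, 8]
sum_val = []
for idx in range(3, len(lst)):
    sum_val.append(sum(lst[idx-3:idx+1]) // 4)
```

Number of 4-element averages
`sum_val` takes the values: [] → [6] → [6, 7] → [6, 7, 7] → [6, 7, 7, 8]
So `len(sum_val)` = 4

Answer: 4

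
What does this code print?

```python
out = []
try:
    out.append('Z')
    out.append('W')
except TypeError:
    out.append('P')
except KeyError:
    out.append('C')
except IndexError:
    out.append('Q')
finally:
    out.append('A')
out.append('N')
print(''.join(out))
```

Execution trace: 'Z' (try body) → 'W' (try body, no exception) → 'A' (finally) → 'N' (after the try/except). Output: ZWAN

Answer: ZWAN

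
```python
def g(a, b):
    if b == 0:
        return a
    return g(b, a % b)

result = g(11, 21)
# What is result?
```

g(11, 21) -> g(21, 11) -> g(11, 10) -> g(10, 1) -> g(1, 0) -> 1

Answer: 1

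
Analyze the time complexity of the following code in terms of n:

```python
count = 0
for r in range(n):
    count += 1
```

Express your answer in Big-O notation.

Each loop level contributes: n. Multiplying the contributions gives O(n).

Answer: O(n)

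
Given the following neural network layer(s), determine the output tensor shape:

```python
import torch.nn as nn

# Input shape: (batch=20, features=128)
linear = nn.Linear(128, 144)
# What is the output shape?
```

Input: (20, 128) -> Output: (20, 144)

Answer: (20, 144)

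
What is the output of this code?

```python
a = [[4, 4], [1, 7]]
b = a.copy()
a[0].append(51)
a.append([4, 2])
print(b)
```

Key concept: shallow copy with nested lists.
Step by step:
`a = [[4, 4], [1, 7]]` → a = [[4, 4], [1, 7]]
`b = a.copy()` → b = [[4, 4], [1, 7]]
`a[0].append(51)` → a = [[4, 4, 51], [1, 7]]; b = [[4, 4, 51], [1, 7]]
`a.append([4, 2])` → a = [[4, 4, 51], [1, 7], [4, 2]]
`print(b)` → prints [[4, 4, 51], [1, 7]]

Answer: [[4, 4, 51], [1, 7]]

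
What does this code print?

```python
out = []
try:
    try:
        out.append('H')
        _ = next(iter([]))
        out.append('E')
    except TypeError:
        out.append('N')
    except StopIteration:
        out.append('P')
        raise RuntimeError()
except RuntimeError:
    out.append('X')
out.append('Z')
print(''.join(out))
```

Execution trace: 'H' (inner try body) → 'P' (inner except StopIteration) → 'X' (outer except RuntimeError) → 'Z' (after the try/except). Output: HPXZ

Answer: HPXZ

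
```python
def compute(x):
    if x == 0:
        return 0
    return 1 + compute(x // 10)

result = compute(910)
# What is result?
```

Count of digits of 910: 3

Answer: 3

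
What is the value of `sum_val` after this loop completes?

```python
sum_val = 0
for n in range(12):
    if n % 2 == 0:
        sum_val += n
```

Sum of even numbers 0 to 11
`sum_val` takes the values: 0 → 2 → 6 → 12 → 20 → 30

Answer: 30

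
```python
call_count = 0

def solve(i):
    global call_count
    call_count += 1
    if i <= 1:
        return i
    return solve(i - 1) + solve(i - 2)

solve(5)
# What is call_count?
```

Calls(i) = 1 + Calls(i-1) + Calls(i-2); Calls(0)=Calls(1)=1. For i=5 this gives 15.

Answer: 15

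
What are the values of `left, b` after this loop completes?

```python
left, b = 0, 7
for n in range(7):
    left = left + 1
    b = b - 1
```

left goes 0→7, b goes 7→0
`left, b` takes the values: (0, 7) → (1, 7) → (1, 6) → (2, 6) → (2, 5) → (3, 5) → (3, 4) → (4, 4) → (4, 3) → (5, 3) → (5, 2) → (6, 2) → (6, 1) → (7, 1) → (7, 0)

Answer: 7, 0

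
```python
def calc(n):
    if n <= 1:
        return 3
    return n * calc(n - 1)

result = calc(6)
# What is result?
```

calc(6) = 6 * 5 * 4 * 3 * 2 * 3 = 2160

Answer: 2160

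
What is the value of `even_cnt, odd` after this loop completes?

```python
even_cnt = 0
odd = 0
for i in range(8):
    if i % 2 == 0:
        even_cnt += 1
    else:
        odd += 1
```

Count evens and odds in range(8)
`even_cnt, odd` takes the values: (0, 0) → (1, 0) → (1, 1) → (2, 1) → (2, 2) → (3, 2) → (3, 3) → (4, 3) → (4, 4)

Answer: 4, 4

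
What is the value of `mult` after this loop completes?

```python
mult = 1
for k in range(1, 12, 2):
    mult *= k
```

Product of 1, 3, 5, ... up to 11
`mult` takes the values: 1 → 3 → 15 → 105 → 945 → 10395

Answer: 10395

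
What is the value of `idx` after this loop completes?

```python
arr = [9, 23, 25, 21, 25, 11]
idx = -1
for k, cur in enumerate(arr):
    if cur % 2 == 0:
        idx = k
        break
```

First even number index in [9, 23, 25, 21, 25, 11]
`idx` takes the values: -1

Answer: -1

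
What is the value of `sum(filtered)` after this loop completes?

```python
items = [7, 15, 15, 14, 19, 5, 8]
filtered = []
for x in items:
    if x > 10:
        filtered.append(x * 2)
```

Sum of doubled values > 10
`filtered` takes the values: [] → [30] → [30, 30] → [30, 30, 28] → [30, 30, 28, 38]
So `sum(filtered)` = 126

Answer: 126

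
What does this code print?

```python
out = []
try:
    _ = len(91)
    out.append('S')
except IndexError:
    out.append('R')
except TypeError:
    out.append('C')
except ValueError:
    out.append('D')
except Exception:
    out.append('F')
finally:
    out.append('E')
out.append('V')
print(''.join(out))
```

Execution trace: 'C' (except TypeError) → 'E' (finally) → 'V' (after the try/except). Output: CEV

Answer: CEV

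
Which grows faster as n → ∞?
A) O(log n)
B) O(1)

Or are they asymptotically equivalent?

O(log n) vs O(1): Higher order terms dominate.

Answer: A) O(log n) grows faster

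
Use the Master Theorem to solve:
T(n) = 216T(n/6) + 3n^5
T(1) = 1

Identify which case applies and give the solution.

a=216, b=6, f(n)=3n^5. log_6(216) = 3. Since c=5 > 3 and the regularity condition holds (216(n/6)^5 = (216/6^5)n^5 with 216/6^5 < 1), Case 3 applies: T(n) = Θ(f(n)) = O(n^5).

Answer: O(n^5) - Case 3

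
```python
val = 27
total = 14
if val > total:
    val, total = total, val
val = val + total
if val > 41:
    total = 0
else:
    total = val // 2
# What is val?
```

Trace:
`val = 27` → val = 27
`total = 14` → total = 14
`if val > total: ...` → val > total is True → val = 14; total = 27
`val = val + total` → val = 41
`if val > 41: ...` → val > 41 is False, take else branch → total = 20
So val = 41

Answer: 41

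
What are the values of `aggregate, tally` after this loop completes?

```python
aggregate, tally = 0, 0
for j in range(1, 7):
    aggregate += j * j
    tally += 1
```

Sum of squares and count
`aggregate, tally` takes the values: (0, 0) → (1, 0) → (1, 1) → (5, 1) → (5, 2) → (14, 2) → (14, 3) → (30, 3) → (30, 4) → (55, 4) → (55, 5) → (91, 5) → (91, 6)

Answer: 91, 6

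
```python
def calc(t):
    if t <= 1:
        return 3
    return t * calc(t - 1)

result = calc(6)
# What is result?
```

calc(6) = 6 * 5 * 4 * 3 * 2 * 3 = 2160

Answer: 2160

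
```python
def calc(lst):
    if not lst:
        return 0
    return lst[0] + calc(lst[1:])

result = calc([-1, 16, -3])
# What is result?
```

(-1) + 16 + (-3) + 0 = 12

Answer: 12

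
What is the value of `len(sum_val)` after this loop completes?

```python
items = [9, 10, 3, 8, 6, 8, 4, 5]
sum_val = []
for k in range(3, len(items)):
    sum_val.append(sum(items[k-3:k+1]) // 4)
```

Number of 4-element averages
`sum_val` takes the values: [] → [7] → [7, 6] → [7, 6, 6] → [7, 6, 6, 6] → [7, 6, 6, 6, 5]
So `len(sum_val)` = 5

Answer: 5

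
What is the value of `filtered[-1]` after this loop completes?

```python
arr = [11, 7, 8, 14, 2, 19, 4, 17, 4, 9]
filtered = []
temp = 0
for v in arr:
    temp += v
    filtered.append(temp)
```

Cumulative sum ends at 95
`filtered` takes the values: [] → [11] → [11, 18] → [11, 18, 26] → [11, 18, 26, 40] → [11, 18, 26, 40, 42] → [11, 18, 26, 40, 42, 61] → [11, 18, 26, 40, 42, 61, 65] → [11, 18, 26, 40, 42, 61, 65, 82] → [11, 18, 26, 40, 42, 61, 65, 82, 86] → [11, 18, 26, 40, 42, 61, 65, 82, 86, 95]
So `filtered[-1]` = 95

Answer: 95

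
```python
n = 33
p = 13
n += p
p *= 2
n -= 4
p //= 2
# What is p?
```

Trace:
`n = 33` → n = 33
`p = 13` → p = 13
`n += p` → n = 46
`p *= 2` → p = 26
`n -= 4` → n = 42
`p //= 2` → p = 13
So p = 13

Answer: 13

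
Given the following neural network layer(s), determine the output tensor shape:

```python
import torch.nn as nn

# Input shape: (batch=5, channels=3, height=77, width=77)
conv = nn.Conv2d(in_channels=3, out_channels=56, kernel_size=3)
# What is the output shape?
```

Input: (5, 3, 77, 77) -> Output: (5, 56, 75, 75)

Answer: (5, 56, 75, 75)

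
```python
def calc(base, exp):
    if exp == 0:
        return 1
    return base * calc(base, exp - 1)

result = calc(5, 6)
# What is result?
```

calc(5, 6) = 5 * 5 * 5 * 5 * 5 * 5 = 15625

Answer: 15625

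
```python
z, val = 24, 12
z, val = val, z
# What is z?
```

Trace:
`z, val = 24, 12` → z = 24; val = 12
`z, val = val, z` → z = 12; val = 24
So z = 12

Answer: 12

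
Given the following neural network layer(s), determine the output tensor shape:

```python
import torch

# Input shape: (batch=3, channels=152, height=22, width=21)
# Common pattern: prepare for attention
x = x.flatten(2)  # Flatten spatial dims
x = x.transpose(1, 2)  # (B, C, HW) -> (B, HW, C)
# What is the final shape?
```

Input: (3, 152, 22, 21) -> after flatten(2): (3, 152, 462) -> Output: (3, 462, 152)

Answer: (3, 462, 152)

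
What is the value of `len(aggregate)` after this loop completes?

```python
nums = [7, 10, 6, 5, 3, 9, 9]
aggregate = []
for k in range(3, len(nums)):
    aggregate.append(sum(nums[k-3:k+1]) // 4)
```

Number of 4-element averages
`aggregate` takes the values: [] → [7] → [7, 6] → [7, 6, 5] → [7, 6, 5, 6]
So `len(aggregate)` = 4

Answer: 4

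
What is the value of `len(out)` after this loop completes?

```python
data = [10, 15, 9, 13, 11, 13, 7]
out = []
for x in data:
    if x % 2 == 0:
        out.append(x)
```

Count even numbers in [10, 15, 9, 13, 11, 13, 7]
`out` takes the values: [] → [10]
So `len(out)` = 1

Answer: 1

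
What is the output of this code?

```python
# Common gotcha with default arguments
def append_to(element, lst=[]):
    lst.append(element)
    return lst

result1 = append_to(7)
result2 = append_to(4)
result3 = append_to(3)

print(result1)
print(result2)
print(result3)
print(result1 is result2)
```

Key concept: mutable default argument gotcha.
Step by step:
`result1 = append_to(7)` → result1 = [7]
`result2 = append_to(4)` → result1 = [7, 4] (same object as result2); result2 = [7, 4] (same object as result1)
`result3 = append_to(3)` → result1 = [7, 4, 3] (same object as result2, result3); result2 = [7, 4, 3] (same object as result1, result3); result3 = [7, 4, 3] (same object as result1, result2)
`print(result1)` → prints [7, 4, 3]
`print(result2)` → prints [7, 4, 3]
`print(result3)` → prints [7, 4, 3]
`print(result1 is result2)` → prints True

Answer:
[7, 4, 3]
[7, 4, 3]
[7, 4, 3]
True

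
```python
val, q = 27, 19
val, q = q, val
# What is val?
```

Trace:
`val, q = 27, 19` → val = 27; q = 19
`val, q = q, val` → val = 19; q = 27
So val = 19

Answer: 19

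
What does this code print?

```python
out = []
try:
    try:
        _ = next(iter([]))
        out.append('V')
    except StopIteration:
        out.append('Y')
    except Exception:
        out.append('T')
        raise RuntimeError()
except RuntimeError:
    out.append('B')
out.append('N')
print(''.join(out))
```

Execution trace: 'Y' (inner except StopIteration) → 'N' (after the try/except). Output: YN

Answer: YN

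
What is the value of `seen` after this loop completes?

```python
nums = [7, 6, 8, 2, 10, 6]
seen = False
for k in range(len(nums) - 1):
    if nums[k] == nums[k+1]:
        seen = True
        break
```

Check consecutive duplicates in [7, 6, 8, 2, 10, 6]
`seen` takes the values: False

Answer: False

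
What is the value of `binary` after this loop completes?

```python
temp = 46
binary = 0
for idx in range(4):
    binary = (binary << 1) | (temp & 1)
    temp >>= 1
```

Reverse lowest 4 bits of 46
`binary` takes the values: 0 → 1 → 3 → 7

Answer: 7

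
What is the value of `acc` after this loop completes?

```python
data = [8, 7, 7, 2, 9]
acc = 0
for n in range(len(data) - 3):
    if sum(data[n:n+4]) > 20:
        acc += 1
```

Count windows with sum > 20
`acc` takes the values: 0 → 1 → 2

Answer: 2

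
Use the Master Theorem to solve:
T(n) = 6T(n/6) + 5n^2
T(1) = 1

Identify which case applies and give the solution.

a=6, b=6, f(n)=5n^2. log_6(6) = 1. Since c=2 > 1 and the regularity condition holds (6(n/6)^2 = (6/6^2)n^2 with 6/6^2 < 1), Case 3 applies: T(n) = Θ(f(n)) = O(n^2).

Answer: O(n^2) - Case 3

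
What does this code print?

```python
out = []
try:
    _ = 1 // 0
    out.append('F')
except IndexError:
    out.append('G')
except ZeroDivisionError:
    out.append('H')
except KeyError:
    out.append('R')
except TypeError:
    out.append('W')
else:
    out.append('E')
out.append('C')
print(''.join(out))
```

Execution trace: 'H' (except ZeroDivisionError) → 'C' (after the try/except). Output: HC

Answer: HC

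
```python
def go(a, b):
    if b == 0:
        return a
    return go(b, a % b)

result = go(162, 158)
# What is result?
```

go(162, 158) -> go(158, 4) -> go(4, 2) -> go(2, 0) -> 2

Answer: 2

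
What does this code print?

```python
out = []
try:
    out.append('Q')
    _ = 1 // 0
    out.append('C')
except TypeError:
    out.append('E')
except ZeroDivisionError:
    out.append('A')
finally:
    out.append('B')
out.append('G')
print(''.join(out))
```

Execution trace: 'Q' (try body) → 'A' (except ZeroDivisionError) → 'B' (finally) → 'G' (after the try/except). Output: QABG

Answer: QABG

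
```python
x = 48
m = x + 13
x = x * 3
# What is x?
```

Trace:
`x = 48` → x = 48
`m = x + 13` → m = 61
`x = x * 3` → x = 144
So x = 144

Answer: 144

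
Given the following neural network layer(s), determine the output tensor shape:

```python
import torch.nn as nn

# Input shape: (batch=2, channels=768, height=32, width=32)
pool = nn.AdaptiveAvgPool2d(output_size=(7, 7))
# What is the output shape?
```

Input: (2, 768, 32, 32) -> Output: (2, 768, 7, 7)

Answer: (2, 768, 7, 7)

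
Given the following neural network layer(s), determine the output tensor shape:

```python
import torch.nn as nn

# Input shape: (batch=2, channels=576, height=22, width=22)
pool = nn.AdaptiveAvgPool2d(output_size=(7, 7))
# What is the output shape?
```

Input: (2, 576, 22, 22) -> Output: (2, 576, 7, 7)

Answer: (2, 576, 7, 7)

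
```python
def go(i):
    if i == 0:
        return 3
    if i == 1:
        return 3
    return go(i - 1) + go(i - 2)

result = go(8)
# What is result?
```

Build up from base cases: go(0)=3, go(1)=3, go(2)=6, go(3)=9, go(4)=15, go(5)=24, go(6)=39, ..., go(8)=102

Answer: 102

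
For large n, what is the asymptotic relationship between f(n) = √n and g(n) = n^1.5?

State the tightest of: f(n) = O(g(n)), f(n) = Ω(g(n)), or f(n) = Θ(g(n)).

√n vs n^1.5: f(n) = O(g(n)) but not Ω(g(n)) — n^1.5 grows strictly faster than √n.

Answer: f(n) = O(g(n)) but not Ω(g(n)) — n^1.5 grows strictly faster than √n.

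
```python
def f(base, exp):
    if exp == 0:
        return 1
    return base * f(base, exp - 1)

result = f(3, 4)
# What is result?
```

f(3, 4) = 3 * 3 * 3 * 3 = 81

Answer: 81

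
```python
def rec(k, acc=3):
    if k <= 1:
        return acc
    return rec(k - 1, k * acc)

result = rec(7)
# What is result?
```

Accumulator trace (n, acc): (7, 3) -> (6, 21) -> (5, 126) -> (4, 630) -> (3, 2520) -> (2, 7560) -> (1, 15120) -> return 15120

Answer: 15120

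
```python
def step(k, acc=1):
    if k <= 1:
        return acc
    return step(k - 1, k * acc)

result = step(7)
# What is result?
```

Accumulator trace (n, acc): (7, 1) -> (6, 7) -> (5, 42) -> (4, 210) -> (3, 840) -> (2, 2520) -> (1, 5040) -> return 5040

Answer: 5040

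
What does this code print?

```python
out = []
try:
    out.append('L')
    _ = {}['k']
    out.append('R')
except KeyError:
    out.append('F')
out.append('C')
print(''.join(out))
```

Execution trace: 'L' (try body) → 'F' (except KeyError) → 'C' (after the try/except). Output: LFC

Answer: LFC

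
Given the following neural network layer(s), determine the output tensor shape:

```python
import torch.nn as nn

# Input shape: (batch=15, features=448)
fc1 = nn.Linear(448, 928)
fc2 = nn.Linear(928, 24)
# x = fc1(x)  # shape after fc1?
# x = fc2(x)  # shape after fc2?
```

Input: (15, 448) -> after fc1: (15, 928) -> Output: (15, 24)

Answer: (15, 24)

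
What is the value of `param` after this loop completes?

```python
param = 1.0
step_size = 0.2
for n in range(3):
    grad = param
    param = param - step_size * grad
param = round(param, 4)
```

Gradient descent: w = 1.0 * (1 - 0.2)^3
`param` takes the values: 1.0 → 0.8 → 0.64 → 0.512

Answer: 0.512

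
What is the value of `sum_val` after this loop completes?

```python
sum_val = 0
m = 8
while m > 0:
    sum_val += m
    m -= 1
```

Sum 8 down to 1
`sum_val` takes the values: 0 → 8 → 15 → 21 → 26 → 30 → 33 → 35 → 36

Answer: 36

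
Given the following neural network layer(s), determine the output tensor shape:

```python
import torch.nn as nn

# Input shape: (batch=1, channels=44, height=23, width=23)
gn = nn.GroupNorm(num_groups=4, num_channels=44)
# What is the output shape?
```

Input: (1, 44, 23, 23) -> Output: (1, 44, 23, 23)

Answer: (1, 44, 23, 23)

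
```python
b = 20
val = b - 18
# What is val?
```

Trace:
`b = 20` → b = 20
`val = b - 18` → val = 2
So val = 2

Answer: 2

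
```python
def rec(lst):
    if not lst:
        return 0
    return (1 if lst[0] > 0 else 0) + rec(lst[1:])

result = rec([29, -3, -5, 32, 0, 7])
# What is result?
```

Count of positive elements in [29, -3, -5, 32, 0, 7] = 3

Answer: 3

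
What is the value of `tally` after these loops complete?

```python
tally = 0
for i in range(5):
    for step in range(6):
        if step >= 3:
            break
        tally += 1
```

Inner breaks at 3, outer runs 5 times
`tally` takes the values: 0 → 1 → 2 → 3 → 4 → 5 → 6 → 7 → 8 → 9 → 10 → 11 → 12 → 13 → 14 → 15

Answer: 15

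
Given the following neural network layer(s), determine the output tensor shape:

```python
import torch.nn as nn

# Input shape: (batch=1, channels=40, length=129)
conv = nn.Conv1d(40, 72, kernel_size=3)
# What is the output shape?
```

Input: (1, 40, 129) -> Output: (1, 72, 127)

Answer: (1, 72, 127)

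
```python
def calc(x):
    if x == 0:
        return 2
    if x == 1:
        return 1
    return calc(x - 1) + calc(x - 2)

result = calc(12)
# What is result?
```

Build up from base cases: calc(0)=2, calc(1)=1, calc(2)=3, calc(3)=4, calc(4)=7, calc(5)=11, calc(6)=18, ..., calc(12)=322

Answer: 322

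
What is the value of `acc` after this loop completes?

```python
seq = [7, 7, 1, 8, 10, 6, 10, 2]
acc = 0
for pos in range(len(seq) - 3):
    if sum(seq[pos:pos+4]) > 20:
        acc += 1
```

Count windows with sum > 20
`acc` takes the values: 0 → 1 → 2 → 3 → 4 → 5

Answer: 5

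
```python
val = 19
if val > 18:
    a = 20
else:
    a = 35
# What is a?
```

Trace:
`val = 19` → val = 19
`if val > 18: ...` → val > 18 is True → a = 20
So a = 20

Answer: 20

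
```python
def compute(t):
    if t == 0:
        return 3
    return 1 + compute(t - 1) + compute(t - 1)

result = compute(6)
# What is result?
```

compute(t) = 1 + 2·compute(t-1), compute(0)=3. Closed form: (3+1)·2^6 - 1 = 255.

Answer: 255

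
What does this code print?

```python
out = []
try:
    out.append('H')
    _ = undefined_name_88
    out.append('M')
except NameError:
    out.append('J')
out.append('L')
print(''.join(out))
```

Execution trace: 'H' (try body) → 'J' (except NameError) → 'L' (after the try/except). Output: HJL

Answer: HJL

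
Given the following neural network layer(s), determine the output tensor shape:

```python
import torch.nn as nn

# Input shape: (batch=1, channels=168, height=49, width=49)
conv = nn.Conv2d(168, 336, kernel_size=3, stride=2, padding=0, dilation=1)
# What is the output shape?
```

Input: (1, 168, 49, 49) -> Output: (1, 336, 24, 24)

Answer: (1, 336, 24, 24)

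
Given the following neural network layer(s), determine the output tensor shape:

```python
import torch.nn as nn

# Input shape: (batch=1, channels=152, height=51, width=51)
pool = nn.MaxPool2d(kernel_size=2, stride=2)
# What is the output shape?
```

Input: (1, 152, 51, 51) -> Output: (1, 152, 25, 25)

Answer: (1, 152, 25, 25)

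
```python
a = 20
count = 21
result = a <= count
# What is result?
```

Trace:
`a = 20` → a = 20
`count = 21` → count = 21
`result = a <= count` → result = True
So result = True

Answer: True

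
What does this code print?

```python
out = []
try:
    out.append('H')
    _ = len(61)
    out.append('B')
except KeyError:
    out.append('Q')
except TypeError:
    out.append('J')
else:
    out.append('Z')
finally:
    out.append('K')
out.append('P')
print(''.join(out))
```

Execution trace: 'H' (try body) → 'J' (except TypeError) → 'K' (finally) → 'P' (after the try/except). Output: HJKP

Answer: HJKP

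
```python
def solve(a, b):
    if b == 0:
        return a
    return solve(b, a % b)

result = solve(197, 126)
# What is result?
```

solve(197, 126) -> solve(126, 71) -> solve(71, 55) -> solve(55, 16) -> solve(16, 7) -> solve(7, 2) -> solve(2, 1) -> solve(1, 0) -> 1

Answer: 1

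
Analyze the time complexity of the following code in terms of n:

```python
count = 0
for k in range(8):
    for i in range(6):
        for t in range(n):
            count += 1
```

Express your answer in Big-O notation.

Each loop level contributes: 1 × 1 × n. Multiplying the contributions gives O(n).

Answer: O(n)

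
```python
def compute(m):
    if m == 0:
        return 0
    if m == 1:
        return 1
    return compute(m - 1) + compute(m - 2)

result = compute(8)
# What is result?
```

Build up from base cases: compute(0)=0, compute(1)=1, compute(2)=1, compute(3)=2, compute(4)=3, compute(5)=5, compute(6)=8, ..., compute(8)=21

Answer: 21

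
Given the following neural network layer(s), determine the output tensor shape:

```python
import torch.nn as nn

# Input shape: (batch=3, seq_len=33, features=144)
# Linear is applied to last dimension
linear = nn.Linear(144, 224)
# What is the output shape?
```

Input: (3, 33, 144) -> Output: (3, 33, 224)

Answer: (3, 33, 224)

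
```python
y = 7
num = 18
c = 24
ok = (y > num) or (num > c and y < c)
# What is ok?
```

Trace:
`y = 7` → y = 7
`num = 18` → num = 18
`c = 24` → c = 24
`ok = (y > num) or (num > c and y < c)` → ok = False
So ok = False

Answer: False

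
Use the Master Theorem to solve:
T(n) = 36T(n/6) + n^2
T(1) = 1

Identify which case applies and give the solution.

a=36, b=6, f(n)=n^2. log_6(36) = 2. Since c=2 = 2, Case 2 applies: T(n) = Θ(n^log_b(a) · log n) = O(n^2 log n).

Answer: O(n^2 log n) - Case 2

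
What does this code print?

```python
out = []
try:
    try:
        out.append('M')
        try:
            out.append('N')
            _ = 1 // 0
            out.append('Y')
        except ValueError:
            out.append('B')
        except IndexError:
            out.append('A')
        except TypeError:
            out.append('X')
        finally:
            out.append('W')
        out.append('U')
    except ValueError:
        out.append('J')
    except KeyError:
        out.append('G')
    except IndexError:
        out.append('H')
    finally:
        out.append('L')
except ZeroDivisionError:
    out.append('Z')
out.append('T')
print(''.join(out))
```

Execution trace: 'M' (try body) → 'N' (inner try body) → 'W' (inner finally) → 'L' (finally) → 'Z' (outer except ZeroDivisionError) → 'T' (after the try/except). Output: MNWLZT

Answer: MNWLZT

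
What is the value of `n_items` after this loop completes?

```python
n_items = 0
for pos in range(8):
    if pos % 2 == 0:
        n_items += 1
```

Count numbers divisible by 2 in range(8)
`n_items` takes the values: 0 → 1 → 2 → 3 → 4

Answer: 4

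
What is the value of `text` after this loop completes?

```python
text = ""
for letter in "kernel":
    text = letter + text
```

Reverse 'kernel'
`text` takes the values: "" → "k" → "ek" → "rek" → "nrek" → "enrek" → "lenrek"

Answer: "lenrek"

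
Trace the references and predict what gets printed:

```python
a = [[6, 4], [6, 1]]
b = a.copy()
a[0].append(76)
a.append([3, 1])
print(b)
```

Key concept: shallow copy with nested lists.
Step by step:
`a = [[6, 4], [6, 1]]` → a = [[6, 4], [6, 1]]
`b = a.copy()` → b = [[6, 4], [6, 1]]
`a[0].append(76)` → a = [[6, 4, 76], [6, 1]]; b = [[6, 4, 76], [6, 1]]
`a.append([3, 1])` → a = [[6, 4, 76], [6, 1], [3, 1]]
`print(b)` → prints [[6, 4, 76], [6, 1]]

Answer: [[6, 4, 76], [6, 1]]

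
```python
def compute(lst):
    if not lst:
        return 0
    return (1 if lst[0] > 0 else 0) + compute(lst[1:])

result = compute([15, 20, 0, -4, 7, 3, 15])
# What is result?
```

Count of positive elements in [15, 20, 0, -4, 7, 3, 15] = 5

Answer: 5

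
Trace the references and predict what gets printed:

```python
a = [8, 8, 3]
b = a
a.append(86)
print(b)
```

Key concept: basic list aliasing.
Step by step:
`a = [8, 8, 3]` → a = [8, 8, 3]
`b = a` → b = [8, 8, 3] (same object as a)
`a.append(86)` → a = [8, 8, 3, 86] (same object as b); b = [8, 8, 3, 86] (same object as a)
`print(b)` → prints [8, 8, 3, 86]

Answer: [8, 8, 3, 86]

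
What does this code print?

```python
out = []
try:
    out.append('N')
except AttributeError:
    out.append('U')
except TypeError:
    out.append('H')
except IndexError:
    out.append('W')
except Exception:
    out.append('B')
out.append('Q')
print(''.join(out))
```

Execution trace: 'N' (try body, no exception) → 'Q' (after the try/except). Output: NQ

Answer: NQ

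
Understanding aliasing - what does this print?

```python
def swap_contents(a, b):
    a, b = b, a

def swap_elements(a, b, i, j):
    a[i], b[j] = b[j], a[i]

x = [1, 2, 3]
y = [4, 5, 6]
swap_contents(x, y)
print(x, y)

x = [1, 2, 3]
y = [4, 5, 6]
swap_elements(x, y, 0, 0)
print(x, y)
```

Key concept: parameter rebinding vs mutation.
Step by step:
`x = [1, 2, 3]` → x = [1, 2, 3]
`y = [4, 5, 6]` → y = [4, 5, 6]
`swap_contents(x, y)` → no visible change to tracked variables
`print(x, y)` → prints [1, 2, 3] [4, 5, 6]
`x = [1, 2, 3]` → x = [1, 2, 3]
`y = [4, 5, 6]` → y = [4, 5, 6]
`swap_elements(x, y, 0, 0)` → x = [4, 2, 3]; y = [1, 5, 6]
`print(x, y)` → prints [4, 2, 3] [1, 5, 6]

Answer:
[1, 2, 3] [4, 5, 6]
[4, 2, 3] [1, 5, 6]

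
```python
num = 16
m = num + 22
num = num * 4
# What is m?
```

Trace:
`num = 16` → num = 16
`m = num + 22` → m = 38
`num = num * 4` → num = 64
So m = 38

Answer: 38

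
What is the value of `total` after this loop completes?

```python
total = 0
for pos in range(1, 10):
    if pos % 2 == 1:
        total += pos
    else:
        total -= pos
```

Add odd, subtract even
`total` takes the values: 0 → 1 → -1 → 2 → -2 → 3 → -3 → 4 → -4 → 5

Answer: 5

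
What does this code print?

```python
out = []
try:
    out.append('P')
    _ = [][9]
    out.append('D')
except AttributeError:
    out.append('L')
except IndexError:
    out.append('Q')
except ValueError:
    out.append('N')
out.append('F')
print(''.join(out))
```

Execution trace: 'P' (try body) → 'Q' (except IndexError) → 'F' (after the try/except). Output: PQF

Answer: PQF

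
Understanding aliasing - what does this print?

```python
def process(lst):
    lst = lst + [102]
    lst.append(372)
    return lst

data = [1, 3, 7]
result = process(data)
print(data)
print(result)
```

Key concept: rebinding parameter vs mutation.
Step by step:
`data = [1, 3, 7]` → data = [1, 3, 7]
`result = process(data)` → result = [1, 3, 7, 102, 372]
`print(data)` → prints [1, 3, 7]
`print(result)` → prints [1, 3, 7, 102, 372]

Answer:
[1, 3, 7]
[1, 3, 7, 102, 372]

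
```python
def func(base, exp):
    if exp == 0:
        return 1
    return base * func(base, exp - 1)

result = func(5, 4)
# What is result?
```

func(5, 4) = 5 * 5 * 5 * 5 = 625

Answer: 625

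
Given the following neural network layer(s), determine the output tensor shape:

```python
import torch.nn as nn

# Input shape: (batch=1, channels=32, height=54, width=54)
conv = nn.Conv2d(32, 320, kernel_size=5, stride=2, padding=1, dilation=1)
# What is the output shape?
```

Input: (1, 32, 54, 54) -> Output: (1, 320, 26, 26)

Answer: (1, 320, 26, 26)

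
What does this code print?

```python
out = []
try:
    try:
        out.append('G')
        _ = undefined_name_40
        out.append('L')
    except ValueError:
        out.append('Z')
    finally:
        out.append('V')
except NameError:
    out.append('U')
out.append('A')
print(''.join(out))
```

Execution trace: 'G' (try body) → 'V' (finally) → 'U' (outer except NameError) → 'A' (after the try/except). Output: GVUA

Answer: GVUA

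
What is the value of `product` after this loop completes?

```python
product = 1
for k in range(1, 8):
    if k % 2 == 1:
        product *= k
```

Product of odd numbers 1 to 7
`product` takes the values: 1 → 3 → 15 → 105

Answer: 105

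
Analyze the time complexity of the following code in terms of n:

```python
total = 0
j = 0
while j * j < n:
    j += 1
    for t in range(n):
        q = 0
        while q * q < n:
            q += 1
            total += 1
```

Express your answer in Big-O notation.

Each loop level contributes: √n × n × √n. Multiplying the contributions gives O(n^2).

Answer: O(n^2)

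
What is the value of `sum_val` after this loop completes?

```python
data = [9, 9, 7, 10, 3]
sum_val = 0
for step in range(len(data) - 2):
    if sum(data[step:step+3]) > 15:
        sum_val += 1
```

Count windows with sum > 15
`sum_val` takes the values: 0 → 1 → 2 → 3

Answer: 3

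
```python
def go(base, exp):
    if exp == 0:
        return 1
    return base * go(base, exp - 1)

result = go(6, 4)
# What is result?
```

go(6, 4) = 6 * 6 * 6 * 6 = 1296

Answer: 1296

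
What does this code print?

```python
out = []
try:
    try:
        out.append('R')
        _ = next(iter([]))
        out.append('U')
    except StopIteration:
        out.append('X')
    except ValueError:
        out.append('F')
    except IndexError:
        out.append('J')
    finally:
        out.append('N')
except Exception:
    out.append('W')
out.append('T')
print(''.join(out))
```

Execution trace: 'R' (inner try body) → 'X' (inner except StopIteration) → 'N' (inner finally) → 'T' (after the try/except). Output: RXNT

Answer: RXNT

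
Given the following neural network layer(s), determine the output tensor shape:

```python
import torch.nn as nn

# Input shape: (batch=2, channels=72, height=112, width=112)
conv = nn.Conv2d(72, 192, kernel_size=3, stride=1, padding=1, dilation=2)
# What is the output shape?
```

Input: (2, 72, 112, 112) -> Output: (2, 192, 110, 110)

Answer: (2, 192, 110, 110)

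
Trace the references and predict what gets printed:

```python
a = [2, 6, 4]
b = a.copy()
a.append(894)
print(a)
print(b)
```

Key concept: list.copy() creates independent copy.
Step by step:
`a = [2, 6, 4]` → a = [2, 6, 4]
`b = a.copy()` → b = [2, 6, 4]
`a.append(894)` → a = [2, 6, 4, 894]
`print(a)` → prints [2, 6, 4, 894]
`print(b)` → prints [2, 6, 4]

Answer:
[2, 6, 4, 894]
[2, 6, 4]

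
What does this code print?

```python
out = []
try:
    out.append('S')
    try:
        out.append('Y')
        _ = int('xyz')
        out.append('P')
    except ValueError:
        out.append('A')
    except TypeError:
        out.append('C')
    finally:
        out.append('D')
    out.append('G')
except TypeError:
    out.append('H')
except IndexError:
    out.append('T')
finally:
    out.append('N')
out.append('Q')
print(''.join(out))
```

Execution trace: 'S' (try body) → 'Y' (inner try body) → 'A' (inner except ValueError) → 'D' (inner finally) → 'G' (try body, no exception) → 'N' (finally) → 'Q' (after the try/except). Output: SYADGNQ

Answer: SYADGNQ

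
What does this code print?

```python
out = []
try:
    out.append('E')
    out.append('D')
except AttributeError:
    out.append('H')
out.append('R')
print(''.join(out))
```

Execution trace: 'E' (try body) → 'D' (try body, no exception) → 'R' (after the try/except). Output: EDR

Answer: EDR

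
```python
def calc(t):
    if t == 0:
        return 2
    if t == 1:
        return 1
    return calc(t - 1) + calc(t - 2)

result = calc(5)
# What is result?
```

Build up from base cases: calc(0)=2, calc(1)=1, calc(2)=3, calc(3)=4, calc(4)=7, calc(5)=11

Answer: 11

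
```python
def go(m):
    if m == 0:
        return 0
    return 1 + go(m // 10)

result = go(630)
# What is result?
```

Count of digits of 630: 3

Answer: 3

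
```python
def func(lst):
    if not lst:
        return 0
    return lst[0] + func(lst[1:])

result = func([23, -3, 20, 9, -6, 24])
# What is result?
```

23 + (-3) + 20 + 9 + (-6) + 24 + 0 = 67

Answer: 67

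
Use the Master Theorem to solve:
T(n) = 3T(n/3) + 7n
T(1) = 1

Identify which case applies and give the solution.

a=3, b=3, f(n)=7n. log_3(3) = 1. Since c=1 = 1, Case 2 applies: T(n) = Θ(n^log_b(a) · log n) = O(n log n).

Answer: O(n log n) - Case 2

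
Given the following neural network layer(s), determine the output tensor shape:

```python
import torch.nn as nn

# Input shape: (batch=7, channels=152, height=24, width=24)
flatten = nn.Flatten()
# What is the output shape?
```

Input: (7, 152, 24, 24) -> Output: (7, 87552)

Answer: (7, 87552)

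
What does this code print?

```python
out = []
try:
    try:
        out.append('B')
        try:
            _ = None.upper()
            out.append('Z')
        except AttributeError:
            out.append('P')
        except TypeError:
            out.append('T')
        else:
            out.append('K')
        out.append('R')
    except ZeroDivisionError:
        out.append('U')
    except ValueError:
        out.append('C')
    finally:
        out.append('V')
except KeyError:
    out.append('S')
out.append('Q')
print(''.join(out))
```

Execution trace: 'B' (try body) → 'P' (inner except AttributeError) → 'R' (try body, no exception) → 'V' (finally) → 'Q' (after the try/except). Output: BPRVQ

Answer: BPRVQ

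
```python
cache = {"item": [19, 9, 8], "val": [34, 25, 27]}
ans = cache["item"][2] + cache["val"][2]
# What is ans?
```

Trace:
`cache = {"item": [19, 9, 8], "val": [34, 25, 27]}` → cache = {'item': [19, 9, 8], 'val': [34, 25, 27]}
`ans = cache["item"][2] + cache["val"][2]` → ans = 35
So ans = 35

Answer: 35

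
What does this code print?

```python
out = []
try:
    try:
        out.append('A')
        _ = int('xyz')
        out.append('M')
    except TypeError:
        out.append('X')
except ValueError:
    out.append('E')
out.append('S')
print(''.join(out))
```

Execution trace: 'A' (try body) → 'E' (outer except ValueError) → 'S' (after the try/except). Output: AES

Answer: AES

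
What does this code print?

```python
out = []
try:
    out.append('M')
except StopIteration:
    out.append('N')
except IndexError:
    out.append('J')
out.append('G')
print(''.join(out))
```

Execution trace: 'M' (try body, no exception) → 'G' (after the try/except). Output: MG

Answer: MG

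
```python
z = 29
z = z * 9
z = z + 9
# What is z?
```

Trace:
`z = 29` → z = 29
`z = z * 9` → z = 261
`z = z + 9` → z = 270
So z = 270

Answer: 270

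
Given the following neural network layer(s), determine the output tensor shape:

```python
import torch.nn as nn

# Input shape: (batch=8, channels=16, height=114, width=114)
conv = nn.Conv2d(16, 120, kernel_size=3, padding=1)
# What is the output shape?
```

Input: (8, 16, 114, 114) -> Output: (8, 120, 114, 114)

Answer: (8, 120, 114, 114)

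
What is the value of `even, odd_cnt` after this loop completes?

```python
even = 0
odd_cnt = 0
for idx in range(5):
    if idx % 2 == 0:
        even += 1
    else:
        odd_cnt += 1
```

Count evens and odds in range(5)
`even, odd_cnt` takes the values: (0, 0) → (1, 0) → (1, 1) → (2, 1) → (2, 2) → (3, 2)

Answer: 3, 2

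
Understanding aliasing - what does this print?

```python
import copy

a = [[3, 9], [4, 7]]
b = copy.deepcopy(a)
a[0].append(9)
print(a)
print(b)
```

Key concept: deep copy is fully independent.
Step by step:
`a = [[3, 9], [4, 7]]` → a = [[3, 9], [4, 7]]
`b = copy.deepcopy(a)` → b = [[3, 9], [4, 7]]
`a[0].append(9)` → a = [[3, 9, 9], [4, 7]]
`print(a)` → prints [[3, 9, 9], [4, 7]]
`print(b)` → prints [[3, 9], [4, 7]]

Answer:
[[3, 9, 9], [4, 7]]
[[3, 9], [4, 7]]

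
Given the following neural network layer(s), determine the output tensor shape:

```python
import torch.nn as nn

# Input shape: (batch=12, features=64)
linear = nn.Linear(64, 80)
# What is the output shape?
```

Input: (12, 64) -> Output: (12, 80)

Answer: (12, 80)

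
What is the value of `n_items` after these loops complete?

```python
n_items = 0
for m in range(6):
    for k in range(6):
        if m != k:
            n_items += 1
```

6² - 6 (exclude diagonal)
`n_items` takes the values: 0 → 1 → 2 → 3 → 4 → 5 → 6 → 7 → 8 → 9 → 10 → 11 → 12 → 13 → 14 → 15 → 16 → 17 → 18 → 19 → 20 → 21 → 22 → 23 → 24 → 25 → 26 → 27 → 28 → 29 → 30

Answer: 30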